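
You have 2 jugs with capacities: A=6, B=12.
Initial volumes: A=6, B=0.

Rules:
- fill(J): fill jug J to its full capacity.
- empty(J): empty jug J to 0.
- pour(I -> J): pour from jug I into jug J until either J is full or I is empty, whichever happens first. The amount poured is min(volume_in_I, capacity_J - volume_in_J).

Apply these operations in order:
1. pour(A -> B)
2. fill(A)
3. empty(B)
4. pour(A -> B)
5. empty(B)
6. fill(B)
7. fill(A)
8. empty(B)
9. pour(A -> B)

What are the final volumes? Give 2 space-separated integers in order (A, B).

Step 1: pour(A -> B) -> (A=0 B=6)
Step 2: fill(A) -> (A=6 B=6)
Step 3: empty(B) -> (A=6 B=0)
Step 4: pour(A -> B) -> (A=0 B=6)
Step 5: empty(B) -> (A=0 B=0)
Step 6: fill(B) -> (A=0 B=12)
Step 7: fill(A) -> (A=6 B=12)
Step 8: empty(B) -> (A=6 B=0)
Step 9: pour(A -> B) -> (A=0 B=6)

Answer: 0 6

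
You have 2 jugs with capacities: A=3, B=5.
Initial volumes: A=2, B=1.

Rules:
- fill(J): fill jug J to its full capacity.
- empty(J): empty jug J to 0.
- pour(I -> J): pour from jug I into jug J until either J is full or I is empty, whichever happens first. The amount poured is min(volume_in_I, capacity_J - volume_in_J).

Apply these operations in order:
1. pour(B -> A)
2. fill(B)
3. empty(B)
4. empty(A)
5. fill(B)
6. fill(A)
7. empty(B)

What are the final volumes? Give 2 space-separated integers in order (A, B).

Step 1: pour(B -> A) -> (A=3 B=0)
Step 2: fill(B) -> (A=3 B=5)
Step 3: empty(B) -> (A=3 B=0)
Step 4: empty(A) -> (A=0 B=0)
Step 5: fill(B) -> (A=0 B=5)
Step 6: fill(A) -> (A=3 B=5)
Step 7: empty(B) -> (A=3 B=0)

Answer: 3 0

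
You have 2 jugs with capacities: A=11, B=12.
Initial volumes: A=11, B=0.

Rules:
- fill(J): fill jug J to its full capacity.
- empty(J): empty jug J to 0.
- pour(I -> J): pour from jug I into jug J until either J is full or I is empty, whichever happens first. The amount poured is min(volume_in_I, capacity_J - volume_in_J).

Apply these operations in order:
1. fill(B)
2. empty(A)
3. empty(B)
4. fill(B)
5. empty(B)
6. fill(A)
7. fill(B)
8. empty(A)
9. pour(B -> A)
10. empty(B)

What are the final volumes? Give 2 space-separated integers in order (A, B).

Step 1: fill(B) -> (A=11 B=12)
Step 2: empty(A) -> (A=0 B=12)
Step 3: empty(B) -> (A=0 B=0)
Step 4: fill(B) -> (A=0 B=12)
Step 5: empty(B) -> (A=0 B=0)
Step 6: fill(A) -> (A=11 B=0)
Step 7: fill(B) -> (A=11 B=12)
Step 8: empty(A) -> (A=0 B=12)
Step 9: pour(B -> A) -> (A=11 B=1)
Step 10: empty(B) -> (A=11 B=0)

Answer: 11 0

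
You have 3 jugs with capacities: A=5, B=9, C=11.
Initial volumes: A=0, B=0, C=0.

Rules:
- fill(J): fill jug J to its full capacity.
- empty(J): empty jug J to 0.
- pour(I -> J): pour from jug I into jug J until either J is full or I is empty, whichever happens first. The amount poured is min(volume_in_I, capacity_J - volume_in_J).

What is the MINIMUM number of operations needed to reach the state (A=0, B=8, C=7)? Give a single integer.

Answer: 8

Derivation:
BFS from (A=0, B=0, C=0). One shortest path:
  1. fill(B) -> (A=0 B=9 C=0)
  2. fill(C) -> (A=0 B=9 C=11)
  3. pour(B -> A) -> (A=5 B=4 C=11)
  4. empty(A) -> (A=0 B=4 C=11)
  5. pour(B -> A) -> (A=4 B=0 C=11)
  6. pour(C -> B) -> (A=4 B=9 C=2)
  7. pour(B -> A) -> (A=5 B=8 C=2)
  8. pour(A -> C) -> (A=0 B=8 C=7)
Reached target in 8 moves.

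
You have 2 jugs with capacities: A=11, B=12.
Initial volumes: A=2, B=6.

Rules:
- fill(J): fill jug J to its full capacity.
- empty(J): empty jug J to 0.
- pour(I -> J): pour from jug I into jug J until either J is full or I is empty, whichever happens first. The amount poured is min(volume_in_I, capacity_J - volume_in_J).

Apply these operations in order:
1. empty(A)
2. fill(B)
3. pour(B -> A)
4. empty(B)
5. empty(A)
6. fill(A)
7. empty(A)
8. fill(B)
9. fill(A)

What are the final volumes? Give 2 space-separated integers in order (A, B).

Step 1: empty(A) -> (A=0 B=6)
Step 2: fill(B) -> (A=0 B=12)
Step 3: pour(B -> A) -> (A=11 B=1)
Step 4: empty(B) -> (A=11 B=0)
Step 5: empty(A) -> (A=0 B=0)
Step 6: fill(A) -> (A=11 B=0)
Step 7: empty(A) -> (A=0 B=0)
Step 8: fill(B) -> (A=0 B=12)
Step 9: fill(A) -> (A=11 B=12)

Answer: 11 12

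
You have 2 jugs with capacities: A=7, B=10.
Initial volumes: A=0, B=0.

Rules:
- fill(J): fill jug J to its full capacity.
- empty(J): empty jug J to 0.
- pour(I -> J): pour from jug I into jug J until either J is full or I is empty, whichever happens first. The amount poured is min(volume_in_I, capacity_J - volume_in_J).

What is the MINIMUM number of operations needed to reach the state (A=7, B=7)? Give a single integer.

Answer: 3

Derivation:
BFS from (A=0, B=0). One shortest path:
  1. fill(A) -> (A=7 B=0)
  2. pour(A -> B) -> (A=0 B=7)
  3. fill(A) -> (A=7 B=7)
Reached target in 3 moves.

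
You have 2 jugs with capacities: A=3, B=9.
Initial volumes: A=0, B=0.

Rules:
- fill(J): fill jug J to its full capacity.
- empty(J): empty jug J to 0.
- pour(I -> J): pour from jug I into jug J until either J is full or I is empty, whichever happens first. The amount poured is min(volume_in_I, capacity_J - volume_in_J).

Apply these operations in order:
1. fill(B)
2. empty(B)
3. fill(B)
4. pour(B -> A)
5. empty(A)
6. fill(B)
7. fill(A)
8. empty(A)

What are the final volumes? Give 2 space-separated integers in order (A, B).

Step 1: fill(B) -> (A=0 B=9)
Step 2: empty(B) -> (A=0 B=0)
Step 3: fill(B) -> (A=0 B=9)
Step 4: pour(B -> A) -> (A=3 B=6)
Step 5: empty(A) -> (A=0 B=6)
Step 6: fill(B) -> (A=0 B=9)
Step 7: fill(A) -> (A=3 B=9)
Step 8: empty(A) -> (A=0 B=9)

Answer: 0 9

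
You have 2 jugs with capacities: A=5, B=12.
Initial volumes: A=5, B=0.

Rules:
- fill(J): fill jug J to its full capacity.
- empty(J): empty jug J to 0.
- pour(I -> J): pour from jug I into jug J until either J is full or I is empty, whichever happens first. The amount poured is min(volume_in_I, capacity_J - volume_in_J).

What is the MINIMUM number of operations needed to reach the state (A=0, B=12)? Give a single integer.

BFS from (A=5, B=0). One shortest path:
  1. empty(A) -> (A=0 B=0)
  2. fill(B) -> (A=0 B=12)
Reached target in 2 moves.

Answer: 2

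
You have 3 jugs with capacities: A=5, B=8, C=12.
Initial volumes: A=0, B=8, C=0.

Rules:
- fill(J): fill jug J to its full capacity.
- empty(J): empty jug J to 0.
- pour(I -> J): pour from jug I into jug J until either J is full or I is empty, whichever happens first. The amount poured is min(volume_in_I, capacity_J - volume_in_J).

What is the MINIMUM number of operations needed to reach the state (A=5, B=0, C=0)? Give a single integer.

BFS from (A=0, B=8, C=0). One shortest path:
  1. fill(A) -> (A=5 B=8 C=0)
  2. empty(B) -> (A=5 B=0 C=0)
Reached target in 2 moves.

Answer: 2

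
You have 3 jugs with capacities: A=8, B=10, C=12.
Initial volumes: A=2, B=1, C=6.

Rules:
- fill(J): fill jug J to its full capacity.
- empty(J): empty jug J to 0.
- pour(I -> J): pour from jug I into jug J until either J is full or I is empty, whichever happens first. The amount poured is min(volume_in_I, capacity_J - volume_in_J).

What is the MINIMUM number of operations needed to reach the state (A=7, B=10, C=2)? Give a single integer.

BFS from (A=2, B=1, C=6). One shortest path:
  1. pour(C -> B) -> (A=2 B=7 C=0)
  2. pour(A -> C) -> (A=0 B=7 C=2)
  3. pour(B -> A) -> (A=7 B=0 C=2)
  4. fill(B) -> (A=7 B=10 C=2)
Reached target in 4 moves.

Answer: 4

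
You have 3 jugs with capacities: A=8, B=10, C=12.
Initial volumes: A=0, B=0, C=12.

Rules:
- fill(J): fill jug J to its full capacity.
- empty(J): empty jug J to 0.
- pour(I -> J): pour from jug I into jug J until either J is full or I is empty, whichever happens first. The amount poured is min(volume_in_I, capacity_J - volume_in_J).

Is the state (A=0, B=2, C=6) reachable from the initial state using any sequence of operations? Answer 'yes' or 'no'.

Answer: yes

Derivation:
BFS from (A=0, B=0, C=12):
  1. fill(A) -> (A=8 B=0 C=12)
  2. pour(A -> B) -> (A=0 B=8 C=12)
  3. pour(C -> A) -> (A=8 B=8 C=4)
  4. pour(A -> B) -> (A=6 B=10 C=4)
  5. pour(B -> C) -> (A=6 B=2 C=12)
  6. empty(C) -> (A=6 B=2 C=0)
  7. pour(A -> C) -> (A=0 B=2 C=6)
Target reached → yes.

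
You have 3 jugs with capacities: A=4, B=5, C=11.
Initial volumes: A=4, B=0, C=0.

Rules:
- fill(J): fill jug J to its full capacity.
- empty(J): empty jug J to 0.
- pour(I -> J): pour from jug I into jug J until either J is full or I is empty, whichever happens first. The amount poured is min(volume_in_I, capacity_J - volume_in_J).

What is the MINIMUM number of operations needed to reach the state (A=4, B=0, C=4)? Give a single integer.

BFS from (A=4, B=0, C=0). One shortest path:
  1. pour(A -> C) -> (A=0 B=0 C=4)
  2. fill(A) -> (A=4 B=0 C=4)
Reached target in 2 moves.

Answer: 2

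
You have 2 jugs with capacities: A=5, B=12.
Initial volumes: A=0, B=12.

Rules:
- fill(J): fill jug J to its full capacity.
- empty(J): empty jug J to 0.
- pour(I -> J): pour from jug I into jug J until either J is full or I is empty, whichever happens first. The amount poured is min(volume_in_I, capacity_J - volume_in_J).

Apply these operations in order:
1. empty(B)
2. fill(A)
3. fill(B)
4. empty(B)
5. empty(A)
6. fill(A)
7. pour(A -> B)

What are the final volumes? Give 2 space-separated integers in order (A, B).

Step 1: empty(B) -> (A=0 B=0)
Step 2: fill(A) -> (A=5 B=0)
Step 3: fill(B) -> (A=5 B=12)
Step 4: empty(B) -> (A=5 B=0)
Step 5: empty(A) -> (A=0 B=0)
Step 6: fill(A) -> (A=5 B=0)
Step 7: pour(A -> B) -> (A=0 B=5)

Answer: 0 5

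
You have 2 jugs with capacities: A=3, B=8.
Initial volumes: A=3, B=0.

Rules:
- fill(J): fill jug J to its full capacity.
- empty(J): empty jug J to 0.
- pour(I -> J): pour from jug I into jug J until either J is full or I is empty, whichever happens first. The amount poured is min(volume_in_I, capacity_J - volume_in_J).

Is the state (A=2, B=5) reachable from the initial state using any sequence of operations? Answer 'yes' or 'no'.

BFS explored all 22 reachable states.
Reachable set includes: (0,0), (0,1), (0,2), (0,3), (0,4), (0,5), (0,6), (0,7), (0,8), (1,0), (1,8), (2,0) ...
Target (A=2, B=5) not in reachable set → no.

Answer: no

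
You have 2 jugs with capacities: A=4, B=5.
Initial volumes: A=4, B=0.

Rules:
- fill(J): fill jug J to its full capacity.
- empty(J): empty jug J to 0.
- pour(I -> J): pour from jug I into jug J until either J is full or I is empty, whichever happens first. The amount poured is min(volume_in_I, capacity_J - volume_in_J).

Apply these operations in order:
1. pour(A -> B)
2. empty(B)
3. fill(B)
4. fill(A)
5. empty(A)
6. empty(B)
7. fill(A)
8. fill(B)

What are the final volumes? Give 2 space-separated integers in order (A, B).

Answer: 4 5

Derivation:
Step 1: pour(A -> B) -> (A=0 B=4)
Step 2: empty(B) -> (A=0 B=0)
Step 3: fill(B) -> (A=0 B=5)
Step 4: fill(A) -> (A=4 B=5)
Step 5: empty(A) -> (A=0 B=5)
Step 6: empty(B) -> (A=0 B=0)
Step 7: fill(A) -> (A=4 B=0)
Step 8: fill(B) -> (A=4 B=5)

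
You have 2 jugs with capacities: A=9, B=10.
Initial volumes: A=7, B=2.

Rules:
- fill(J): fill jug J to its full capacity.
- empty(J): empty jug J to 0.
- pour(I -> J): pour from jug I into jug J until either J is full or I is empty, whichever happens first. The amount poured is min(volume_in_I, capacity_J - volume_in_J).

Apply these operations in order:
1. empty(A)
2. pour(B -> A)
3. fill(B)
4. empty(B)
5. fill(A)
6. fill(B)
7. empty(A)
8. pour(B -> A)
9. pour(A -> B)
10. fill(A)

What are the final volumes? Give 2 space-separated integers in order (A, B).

Answer: 9 10

Derivation:
Step 1: empty(A) -> (A=0 B=2)
Step 2: pour(B -> A) -> (A=2 B=0)
Step 3: fill(B) -> (A=2 B=10)
Step 4: empty(B) -> (A=2 B=0)
Step 5: fill(A) -> (A=9 B=0)
Step 6: fill(B) -> (A=9 B=10)
Step 7: empty(A) -> (A=0 B=10)
Step 8: pour(B -> A) -> (A=9 B=1)
Step 9: pour(A -> B) -> (A=0 B=10)
Step 10: fill(A) -> (A=9 B=10)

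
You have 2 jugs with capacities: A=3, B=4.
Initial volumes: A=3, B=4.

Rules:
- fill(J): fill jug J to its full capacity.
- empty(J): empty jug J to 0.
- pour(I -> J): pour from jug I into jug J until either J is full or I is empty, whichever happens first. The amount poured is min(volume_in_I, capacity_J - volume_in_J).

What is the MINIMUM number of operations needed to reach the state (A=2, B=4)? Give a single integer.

BFS from (A=3, B=4). One shortest path:
  1. empty(B) -> (A=3 B=0)
  2. pour(A -> B) -> (A=0 B=3)
  3. fill(A) -> (A=3 B=3)
  4. pour(A -> B) -> (A=2 B=4)
Reached target in 4 moves.

Answer: 4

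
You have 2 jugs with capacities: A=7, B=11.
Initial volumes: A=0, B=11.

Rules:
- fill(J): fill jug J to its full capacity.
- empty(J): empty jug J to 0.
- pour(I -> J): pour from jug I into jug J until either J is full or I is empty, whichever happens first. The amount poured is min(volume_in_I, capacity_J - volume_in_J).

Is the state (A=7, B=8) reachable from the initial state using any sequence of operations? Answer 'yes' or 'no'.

Answer: yes

Derivation:
BFS from (A=0, B=11):
  1. pour(B -> A) -> (A=7 B=4)
  2. empty(A) -> (A=0 B=4)
  3. pour(B -> A) -> (A=4 B=0)
  4. fill(B) -> (A=4 B=11)
  5. pour(B -> A) -> (A=7 B=8)
Target reached → yes.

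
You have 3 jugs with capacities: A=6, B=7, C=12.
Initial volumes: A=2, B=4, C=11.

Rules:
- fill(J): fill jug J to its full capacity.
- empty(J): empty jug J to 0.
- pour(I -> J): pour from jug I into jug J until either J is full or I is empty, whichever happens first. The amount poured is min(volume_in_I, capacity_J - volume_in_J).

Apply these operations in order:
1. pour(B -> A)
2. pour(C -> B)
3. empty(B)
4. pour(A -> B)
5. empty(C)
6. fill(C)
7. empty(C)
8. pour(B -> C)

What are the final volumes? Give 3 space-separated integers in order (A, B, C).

Step 1: pour(B -> A) -> (A=6 B=0 C=11)
Step 2: pour(C -> B) -> (A=6 B=7 C=4)
Step 3: empty(B) -> (A=6 B=0 C=4)
Step 4: pour(A -> B) -> (A=0 B=6 C=4)
Step 5: empty(C) -> (A=0 B=6 C=0)
Step 6: fill(C) -> (A=0 B=6 C=12)
Step 7: empty(C) -> (A=0 B=6 C=0)
Step 8: pour(B -> C) -> (A=0 B=0 C=6)

Answer: 0 0 6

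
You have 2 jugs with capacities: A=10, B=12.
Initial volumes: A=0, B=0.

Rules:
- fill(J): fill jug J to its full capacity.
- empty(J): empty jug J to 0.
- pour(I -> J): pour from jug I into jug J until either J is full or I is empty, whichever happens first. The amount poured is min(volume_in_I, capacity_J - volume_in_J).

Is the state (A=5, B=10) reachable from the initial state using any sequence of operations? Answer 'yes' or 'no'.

BFS explored all 22 reachable states.
Reachable set includes: (0,0), (0,2), (0,4), (0,6), (0,8), (0,10), (0,12), (2,0), (2,12), (4,0), (4,12), (6,0) ...
Target (A=5, B=10) not in reachable set → no.

Answer: no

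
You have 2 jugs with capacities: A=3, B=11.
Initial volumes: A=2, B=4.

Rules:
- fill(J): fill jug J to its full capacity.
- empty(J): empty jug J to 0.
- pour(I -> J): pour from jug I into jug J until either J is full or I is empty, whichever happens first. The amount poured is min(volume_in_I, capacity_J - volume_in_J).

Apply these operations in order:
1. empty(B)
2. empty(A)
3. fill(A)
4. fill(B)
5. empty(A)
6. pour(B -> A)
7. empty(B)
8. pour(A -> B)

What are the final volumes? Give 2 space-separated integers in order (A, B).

Step 1: empty(B) -> (A=2 B=0)
Step 2: empty(A) -> (A=0 B=0)
Step 3: fill(A) -> (A=3 B=0)
Step 4: fill(B) -> (A=3 B=11)
Step 5: empty(A) -> (A=0 B=11)
Step 6: pour(B -> A) -> (A=3 B=8)
Step 7: empty(B) -> (A=3 B=0)
Step 8: pour(A -> B) -> (A=0 B=3)

Answer: 0 3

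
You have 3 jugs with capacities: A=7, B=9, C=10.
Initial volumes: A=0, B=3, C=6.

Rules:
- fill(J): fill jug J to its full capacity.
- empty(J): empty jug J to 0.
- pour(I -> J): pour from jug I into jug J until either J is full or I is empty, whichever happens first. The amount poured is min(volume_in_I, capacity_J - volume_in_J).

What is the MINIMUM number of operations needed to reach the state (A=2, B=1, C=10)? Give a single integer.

Answer: 8

Derivation:
BFS from (A=0, B=3, C=6). One shortest path:
  1. fill(A) -> (A=7 B=3 C=6)
  2. pour(A -> B) -> (A=1 B=9 C=6)
  3. pour(B -> C) -> (A=1 B=5 C=10)
  4. empty(C) -> (A=1 B=5 C=0)
  5. pour(B -> C) -> (A=1 B=0 C=5)
  6. pour(A -> B) -> (A=0 B=1 C=5)
  7. fill(A) -> (A=7 B=1 C=5)
  8. pour(A -> C) -> (A=2 B=1 C=10)
Reached target in 8 moves.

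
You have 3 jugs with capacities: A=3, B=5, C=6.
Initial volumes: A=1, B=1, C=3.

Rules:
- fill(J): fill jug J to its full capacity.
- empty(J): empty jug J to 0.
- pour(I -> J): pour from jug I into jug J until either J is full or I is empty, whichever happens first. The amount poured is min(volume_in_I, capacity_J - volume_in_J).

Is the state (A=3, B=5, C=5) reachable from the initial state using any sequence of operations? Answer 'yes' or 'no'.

BFS from (A=1, B=1, C=3):
  1. fill(A) -> (A=3 B=1 C=3)
  2. pour(C -> B) -> (A=3 B=4 C=0)
  3. fill(C) -> (A=3 B=4 C=6)
  4. pour(C -> B) -> (A=3 B=5 C=5)
Target reached → yes.

Answer: yes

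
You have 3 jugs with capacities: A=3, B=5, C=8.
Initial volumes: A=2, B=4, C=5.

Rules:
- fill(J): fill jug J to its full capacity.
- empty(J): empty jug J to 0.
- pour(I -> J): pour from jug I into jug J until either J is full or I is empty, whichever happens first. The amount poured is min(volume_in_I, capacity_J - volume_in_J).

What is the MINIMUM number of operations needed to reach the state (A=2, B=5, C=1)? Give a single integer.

Answer: 4

Derivation:
BFS from (A=2, B=4, C=5). One shortest path:
  1. pour(B -> C) -> (A=2 B=1 C=8)
  2. empty(C) -> (A=2 B=1 C=0)
  3. pour(B -> C) -> (A=2 B=0 C=1)
  4. fill(B) -> (A=2 B=5 C=1)
Reached target in 4 moves.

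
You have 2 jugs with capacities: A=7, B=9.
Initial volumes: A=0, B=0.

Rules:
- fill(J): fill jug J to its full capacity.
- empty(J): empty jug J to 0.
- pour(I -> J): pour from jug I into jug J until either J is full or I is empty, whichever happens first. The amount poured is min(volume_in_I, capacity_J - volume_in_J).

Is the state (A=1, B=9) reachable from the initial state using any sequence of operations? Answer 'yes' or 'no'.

Answer: yes

Derivation:
BFS from (A=0, B=0):
  1. fill(A) -> (A=7 B=0)
  2. pour(A -> B) -> (A=0 B=7)
  3. fill(A) -> (A=7 B=7)
  4. pour(A -> B) -> (A=5 B=9)
  5. empty(B) -> (A=5 B=0)
  6. pour(A -> B) -> (A=0 B=5)
  7. fill(A) -> (A=7 B=5)
  8. pour(A -> B) -> (A=3 B=9)
  9. empty(B) -> (A=3 B=0)
  10. pour(A -> B) -> (A=0 B=3)
  11. fill(A) -> (A=7 B=3)
  12. pour(A -> B) -> (A=1 B=9)
Target reached → yes.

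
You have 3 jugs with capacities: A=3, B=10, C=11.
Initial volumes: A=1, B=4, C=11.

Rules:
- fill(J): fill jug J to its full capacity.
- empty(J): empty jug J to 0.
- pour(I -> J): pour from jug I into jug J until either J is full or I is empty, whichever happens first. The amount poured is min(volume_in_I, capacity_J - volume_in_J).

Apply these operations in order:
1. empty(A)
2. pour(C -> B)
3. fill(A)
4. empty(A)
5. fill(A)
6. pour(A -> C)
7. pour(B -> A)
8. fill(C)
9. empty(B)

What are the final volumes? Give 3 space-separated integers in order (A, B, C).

Answer: 3 0 11

Derivation:
Step 1: empty(A) -> (A=0 B=4 C=11)
Step 2: pour(C -> B) -> (A=0 B=10 C=5)
Step 3: fill(A) -> (A=3 B=10 C=5)
Step 4: empty(A) -> (A=0 B=10 C=5)
Step 5: fill(A) -> (A=3 B=10 C=5)
Step 6: pour(A -> C) -> (A=0 B=10 C=8)
Step 7: pour(B -> A) -> (A=3 B=7 C=8)
Step 8: fill(C) -> (A=3 B=7 C=11)
Step 9: empty(B) -> (A=3 B=0 C=11)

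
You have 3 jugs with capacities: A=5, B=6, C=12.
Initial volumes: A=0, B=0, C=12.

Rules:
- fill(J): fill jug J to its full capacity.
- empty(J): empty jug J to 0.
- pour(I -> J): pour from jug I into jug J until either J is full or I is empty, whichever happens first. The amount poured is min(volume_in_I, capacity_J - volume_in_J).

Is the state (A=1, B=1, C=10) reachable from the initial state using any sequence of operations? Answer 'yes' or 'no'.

BFS explored all 326 reachable states.
Reachable set includes: (0,0,0), (0,0,1), (0,0,2), (0,0,3), (0,0,4), (0,0,5), (0,0,6), (0,0,7), (0,0,8), (0,0,9), (0,0,10), (0,0,11) ...
Target (A=1, B=1, C=10) not in reachable set → no.

Answer: no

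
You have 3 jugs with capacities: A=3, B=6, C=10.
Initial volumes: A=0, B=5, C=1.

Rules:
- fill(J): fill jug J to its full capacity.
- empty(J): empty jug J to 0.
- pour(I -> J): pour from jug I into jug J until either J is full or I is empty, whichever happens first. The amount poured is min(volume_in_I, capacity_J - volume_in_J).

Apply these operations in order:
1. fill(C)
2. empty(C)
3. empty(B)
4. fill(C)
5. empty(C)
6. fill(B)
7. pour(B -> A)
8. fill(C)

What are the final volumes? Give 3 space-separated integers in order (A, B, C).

Answer: 3 3 10

Derivation:
Step 1: fill(C) -> (A=0 B=5 C=10)
Step 2: empty(C) -> (A=0 B=5 C=0)
Step 3: empty(B) -> (A=0 B=0 C=0)
Step 4: fill(C) -> (A=0 B=0 C=10)
Step 5: empty(C) -> (A=0 B=0 C=0)
Step 6: fill(B) -> (A=0 B=6 C=0)
Step 7: pour(B -> A) -> (A=3 B=3 C=0)
Step 8: fill(C) -> (A=3 B=3 C=10)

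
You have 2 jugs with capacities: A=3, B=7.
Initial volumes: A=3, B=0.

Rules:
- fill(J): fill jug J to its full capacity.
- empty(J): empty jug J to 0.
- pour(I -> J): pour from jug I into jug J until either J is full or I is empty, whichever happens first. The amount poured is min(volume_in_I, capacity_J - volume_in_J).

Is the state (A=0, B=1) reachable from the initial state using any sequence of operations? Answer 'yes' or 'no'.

Answer: yes

Derivation:
BFS from (A=3, B=0):
  1. empty(A) -> (A=0 B=0)
  2. fill(B) -> (A=0 B=7)
  3. pour(B -> A) -> (A=3 B=4)
  4. empty(A) -> (A=0 B=4)
  5. pour(B -> A) -> (A=3 B=1)
  6. empty(A) -> (A=0 B=1)
Target reached → yes.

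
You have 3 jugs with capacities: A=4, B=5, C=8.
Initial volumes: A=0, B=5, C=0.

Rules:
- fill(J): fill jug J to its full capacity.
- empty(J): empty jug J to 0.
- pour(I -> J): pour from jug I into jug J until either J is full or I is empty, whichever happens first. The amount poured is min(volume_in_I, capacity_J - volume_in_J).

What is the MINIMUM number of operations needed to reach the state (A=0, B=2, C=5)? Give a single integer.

BFS from (A=0, B=5, C=0). One shortest path:
  1. pour(B -> A) -> (A=4 B=1 C=0)
  2. empty(A) -> (A=0 B=1 C=0)
  3. pour(B -> A) -> (A=1 B=0 C=0)
  4. fill(B) -> (A=1 B=5 C=0)
  5. pour(B -> C) -> (A=1 B=0 C=5)
  6. fill(B) -> (A=1 B=5 C=5)
  7. pour(B -> A) -> (A=4 B=2 C=5)
  8. empty(A) -> (A=0 B=2 C=5)
Reached target in 8 moves.

Answer: 8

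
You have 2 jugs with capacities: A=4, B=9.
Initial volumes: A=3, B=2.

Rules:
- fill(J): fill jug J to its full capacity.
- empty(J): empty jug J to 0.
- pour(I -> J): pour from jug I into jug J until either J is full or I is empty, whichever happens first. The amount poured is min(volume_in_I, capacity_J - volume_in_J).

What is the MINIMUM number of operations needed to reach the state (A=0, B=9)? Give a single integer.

Answer: 2

Derivation:
BFS from (A=3, B=2). One shortest path:
  1. empty(A) -> (A=0 B=2)
  2. fill(B) -> (A=0 B=9)
Reached target in 2 moves.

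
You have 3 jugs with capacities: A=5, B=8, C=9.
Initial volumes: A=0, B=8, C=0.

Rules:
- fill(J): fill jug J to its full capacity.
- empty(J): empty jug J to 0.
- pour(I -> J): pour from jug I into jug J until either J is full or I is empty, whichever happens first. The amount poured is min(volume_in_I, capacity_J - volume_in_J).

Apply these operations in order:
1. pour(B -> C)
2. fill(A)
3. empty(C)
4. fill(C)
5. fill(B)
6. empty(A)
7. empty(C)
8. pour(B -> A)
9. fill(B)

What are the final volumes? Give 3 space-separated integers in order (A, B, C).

Answer: 5 8 0

Derivation:
Step 1: pour(B -> C) -> (A=0 B=0 C=8)
Step 2: fill(A) -> (A=5 B=0 C=8)
Step 3: empty(C) -> (A=5 B=0 C=0)
Step 4: fill(C) -> (A=5 B=0 C=9)
Step 5: fill(B) -> (A=5 B=8 C=9)
Step 6: empty(A) -> (A=0 B=8 C=9)
Step 7: empty(C) -> (A=0 B=8 C=0)
Step 8: pour(B -> A) -> (A=5 B=3 C=0)
Step 9: fill(B) -> (A=5 B=8 C=0)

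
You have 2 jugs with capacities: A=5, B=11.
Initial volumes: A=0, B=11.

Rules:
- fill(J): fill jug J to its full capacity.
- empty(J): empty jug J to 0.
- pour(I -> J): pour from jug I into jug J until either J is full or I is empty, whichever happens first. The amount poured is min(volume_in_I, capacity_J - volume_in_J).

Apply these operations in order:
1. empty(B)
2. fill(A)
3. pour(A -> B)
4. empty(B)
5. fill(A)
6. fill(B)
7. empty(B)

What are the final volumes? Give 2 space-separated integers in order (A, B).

Step 1: empty(B) -> (A=0 B=0)
Step 2: fill(A) -> (A=5 B=0)
Step 3: pour(A -> B) -> (A=0 B=5)
Step 4: empty(B) -> (A=0 B=0)
Step 5: fill(A) -> (A=5 B=0)
Step 6: fill(B) -> (A=5 B=11)
Step 7: empty(B) -> (A=5 B=0)

Answer: 5 0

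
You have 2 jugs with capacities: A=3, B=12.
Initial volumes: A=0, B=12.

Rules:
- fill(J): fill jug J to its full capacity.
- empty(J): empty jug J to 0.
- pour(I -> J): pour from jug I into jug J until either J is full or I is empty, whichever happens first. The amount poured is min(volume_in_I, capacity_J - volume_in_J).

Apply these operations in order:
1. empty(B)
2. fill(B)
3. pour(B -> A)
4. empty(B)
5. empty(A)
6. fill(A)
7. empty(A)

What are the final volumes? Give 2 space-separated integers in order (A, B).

Answer: 0 0

Derivation:
Step 1: empty(B) -> (A=0 B=0)
Step 2: fill(B) -> (A=0 B=12)
Step 3: pour(B -> A) -> (A=3 B=9)
Step 4: empty(B) -> (A=3 B=0)
Step 5: empty(A) -> (A=0 B=0)
Step 6: fill(A) -> (A=3 B=0)
Step 7: empty(A) -> (A=0 B=0)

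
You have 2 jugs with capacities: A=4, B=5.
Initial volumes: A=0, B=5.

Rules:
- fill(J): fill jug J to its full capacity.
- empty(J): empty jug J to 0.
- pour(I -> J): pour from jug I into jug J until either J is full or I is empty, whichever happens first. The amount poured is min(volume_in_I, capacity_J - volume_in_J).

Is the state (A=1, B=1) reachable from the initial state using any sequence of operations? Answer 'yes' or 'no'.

Answer: no

Derivation:
BFS explored all 18 reachable states.
Reachable set includes: (0,0), (0,1), (0,2), (0,3), (0,4), (0,5), (1,0), (1,5), (2,0), (2,5), (3,0), (3,5) ...
Target (A=1, B=1) not in reachable set → no.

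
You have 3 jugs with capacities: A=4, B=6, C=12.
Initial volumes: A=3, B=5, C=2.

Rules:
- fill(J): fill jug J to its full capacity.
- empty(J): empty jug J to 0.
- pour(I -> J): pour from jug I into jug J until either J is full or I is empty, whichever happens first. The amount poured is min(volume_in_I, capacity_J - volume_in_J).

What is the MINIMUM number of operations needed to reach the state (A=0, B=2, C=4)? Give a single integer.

Answer: 4

Derivation:
BFS from (A=3, B=5, C=2). One shortest path:
  1. fill(A) -> (A=4 B=5 C=2)
  2. empty(B) -> (A=4 B=0 C=2)
  3. pour(C -> B) -> (A=4 B=2 C=0)
  4. pour(A -> C) -> (A=0 B=2 C=4)
Reached target in 4 moves.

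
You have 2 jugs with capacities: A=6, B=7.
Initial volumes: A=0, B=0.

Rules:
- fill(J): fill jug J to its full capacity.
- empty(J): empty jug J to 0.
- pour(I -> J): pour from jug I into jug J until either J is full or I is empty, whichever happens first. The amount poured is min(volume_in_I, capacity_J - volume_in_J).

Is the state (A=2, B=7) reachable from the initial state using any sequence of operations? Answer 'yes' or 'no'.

BFS from (A=0, B=0):
  1. fill(B) -> (A=0 B=7)
  2. pour(B -> A) -> (A=6 B=1)
  3. empty(A) -> (A=0 B=1)
  4. pour(B -> A) -> (A=1 B=0)
  5. fill(B) -> (A=1 B=7)
  6. pour(B -> A) -> (A=6 B=2)
  7. empty(A) -> (A=0 B=2)
  8. pour(B -> A) -> (A=2 B=0)
  9. fill(B) -> (A=2 B=7)
Target reached → yes.

Answer: yes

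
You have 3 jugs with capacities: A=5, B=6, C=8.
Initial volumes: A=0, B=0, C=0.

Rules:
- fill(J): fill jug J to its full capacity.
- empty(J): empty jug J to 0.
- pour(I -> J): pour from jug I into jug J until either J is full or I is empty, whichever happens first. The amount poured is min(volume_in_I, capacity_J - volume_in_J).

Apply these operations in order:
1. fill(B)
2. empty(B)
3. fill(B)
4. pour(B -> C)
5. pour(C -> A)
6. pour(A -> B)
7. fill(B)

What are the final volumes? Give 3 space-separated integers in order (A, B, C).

Step 1: fill(B) -> (A=0 B=6 C=0)
Step 2: empty(B) -> (A=0 B=0 C=0)
Step 3: fill(B) -> (A=0 B=6 C=0)
Step 4: pour(B -> C) -> (A=0 B=0 C=6)
Step 5: pour(C -> A) -> (A=5 B=0 C=1)
Step 6: pour(A -> B) -> (A=0 B=5 C=1)
Step 7: fill(B) -> (A=0 B=6 C=1)

Answer: 0 6 1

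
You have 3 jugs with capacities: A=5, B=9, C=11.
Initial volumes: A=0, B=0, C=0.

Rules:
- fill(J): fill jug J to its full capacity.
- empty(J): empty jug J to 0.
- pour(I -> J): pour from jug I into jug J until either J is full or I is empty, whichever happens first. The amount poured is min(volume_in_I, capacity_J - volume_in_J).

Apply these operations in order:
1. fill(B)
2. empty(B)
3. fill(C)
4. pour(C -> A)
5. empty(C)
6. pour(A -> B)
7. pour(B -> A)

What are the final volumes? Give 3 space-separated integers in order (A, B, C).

Answer: 5 0 0

Derivation:
Step 1: fill(B) -> (A=0 B=9 C=0)
Step 2: empty(B) -> (A=0 B=0 C=0)
Step 3: fill(C) -> (A=0 B=0 C=11)
Step 4: pour(C -> A) -> (A=5 B=0 C=6)
Step 5: empty(C) -> (A=5 B=0 C=0)
Step 6: pour(A -> B) -> (A=0 B=5 C=0)
Step 7: pour(B -> A) -> (A=5 B=0 C=0)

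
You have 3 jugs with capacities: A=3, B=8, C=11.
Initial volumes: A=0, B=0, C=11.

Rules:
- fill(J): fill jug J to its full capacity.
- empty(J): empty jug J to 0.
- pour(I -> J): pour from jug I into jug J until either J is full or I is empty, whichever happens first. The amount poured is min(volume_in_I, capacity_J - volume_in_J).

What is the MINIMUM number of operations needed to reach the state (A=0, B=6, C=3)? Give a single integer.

BFS from (A=0, B=0, C=11). One shortest path:
  1. fill(A) -> (A=3 B=0 C=11)
  2. pour(C -> B) -> (A=3 B=8 C=3)
  3. empty(B) -> (A=3 B=0 C=3)
  4. pour(A -> B) -> (A=0 B=3 C=3)
  5. fill(A) -> (A=3 B=3 C=3)
  6. pour(A -> B) -> (A=0 B=6 C=3)
Reached target in 6 moves.

Answer: 6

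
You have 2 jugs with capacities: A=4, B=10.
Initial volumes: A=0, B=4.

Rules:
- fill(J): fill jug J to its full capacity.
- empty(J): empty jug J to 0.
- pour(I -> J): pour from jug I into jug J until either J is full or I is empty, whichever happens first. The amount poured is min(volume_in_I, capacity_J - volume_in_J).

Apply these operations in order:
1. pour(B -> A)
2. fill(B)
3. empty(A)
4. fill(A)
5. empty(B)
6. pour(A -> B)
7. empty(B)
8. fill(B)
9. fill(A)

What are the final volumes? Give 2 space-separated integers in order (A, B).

Step 1: pour(B -> A) -> (A=4 B=0)
Step 2: fill(B) -> (A=4 B=10)
Step 3: empty(A) -> (A=0 B=10)
Step 4: fill(A) -> (A=4 B=10)
Step 5: empty(B) -> (A=4 B=0)
Step 6: pour(A -> B) -> (A=0 B=4)
Step 7: empty(B) -> (A=0 B=0)
Step 8: fill(B) -> (A=0 B=10)
Step 9: fill(A) -> (A=4 B=10)

Answer: 4 10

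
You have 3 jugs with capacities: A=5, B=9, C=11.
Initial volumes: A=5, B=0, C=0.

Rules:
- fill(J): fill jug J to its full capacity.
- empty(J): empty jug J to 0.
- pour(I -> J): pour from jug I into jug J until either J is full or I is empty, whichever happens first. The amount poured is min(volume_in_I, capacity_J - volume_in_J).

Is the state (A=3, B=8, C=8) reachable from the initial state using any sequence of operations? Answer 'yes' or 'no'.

BFS explored all 400 reachable states.
Reachable set includes: (0,0,0), (0,0,1), (0,0,2), (0,0,3), (0,0,4), (0,0,5), (0,0,6), (0,0,7), (0,0,8), (0,0,9), (0,0,10), (0,0,11) ...
Target (A=3, B=8, C=8) not in reachable set → no.

Answer: no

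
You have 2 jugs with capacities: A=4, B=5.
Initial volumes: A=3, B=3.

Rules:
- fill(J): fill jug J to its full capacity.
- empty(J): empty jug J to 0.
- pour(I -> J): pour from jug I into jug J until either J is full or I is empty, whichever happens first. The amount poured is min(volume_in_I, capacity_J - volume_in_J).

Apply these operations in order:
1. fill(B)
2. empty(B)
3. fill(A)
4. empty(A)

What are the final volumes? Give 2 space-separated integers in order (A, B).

Answer: 0 0

Derivation:
Step 1: fill(B) -> (A=3 B=5)
Step 2: empty(B) -> (A=3 B=0)
Step 3: fill(A) -> (A=4 B=0)
Step 4: empty(A) -> (A=0 B=0)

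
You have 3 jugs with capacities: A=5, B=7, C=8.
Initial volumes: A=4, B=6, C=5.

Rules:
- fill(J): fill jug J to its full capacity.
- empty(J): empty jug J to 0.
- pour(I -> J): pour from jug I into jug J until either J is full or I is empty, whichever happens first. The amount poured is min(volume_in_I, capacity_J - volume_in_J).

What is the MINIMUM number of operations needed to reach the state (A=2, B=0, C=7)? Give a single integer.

Answer: 4

Derivation:
BFS from (A=4, B=6, C=5). One shortest path:
  1. fill(A) -> (A=5 B=6 C=5)
  2. pour(A -> C) -> (A=2 B=6 C=8)
  3. pour(C -> B) -> (A=2 B=7 C=7)
  4. empty(B) -> (A=2 B=0 C=7)
Reached target in 4 moves.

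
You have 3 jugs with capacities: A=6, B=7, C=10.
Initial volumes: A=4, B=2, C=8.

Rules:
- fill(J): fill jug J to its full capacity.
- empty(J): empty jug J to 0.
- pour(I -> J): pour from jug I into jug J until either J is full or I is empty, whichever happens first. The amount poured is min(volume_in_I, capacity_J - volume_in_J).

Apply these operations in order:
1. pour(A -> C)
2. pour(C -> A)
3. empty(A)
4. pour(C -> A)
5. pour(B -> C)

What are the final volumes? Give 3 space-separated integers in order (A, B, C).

Step 1: pour(A -> C) -> (A=2 B=2 C=10)
Step 2: pour(C -> A) -> (A=6 B=2 C=6)
Step 3: empty(A) -> (A=0 B=2 C=6)
Step 4: pour(C -> A) -> (A=6 B=2 C=0)
Step 5: pour(B -> C) -> (A=6 B=0 C=2)

Answer: 6 0 2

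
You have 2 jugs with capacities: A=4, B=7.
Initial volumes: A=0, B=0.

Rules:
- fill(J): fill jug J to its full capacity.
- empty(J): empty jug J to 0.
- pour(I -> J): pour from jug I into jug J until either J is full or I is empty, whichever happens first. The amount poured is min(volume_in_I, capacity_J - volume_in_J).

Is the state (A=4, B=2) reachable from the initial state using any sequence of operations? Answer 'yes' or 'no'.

BFS from (A=0, B=0):
  1. fill(B) -> (A=0 B=7)
  2. pour(B -> A) -> (A=4 B=3)
  3. empty(A) -> (A=0 B=3)
  4. pour(B -> A) -> (A=3 B=0)
  5. fill(B) -> (A=3 B=7)
  6. pour(B -> A) -> (A=4 B=6)
  7. empty(A) -> (A=0 B=6)
  8. pour(B -> A) -> (A=4 B=2)
Target reached → yes.

Answer: yes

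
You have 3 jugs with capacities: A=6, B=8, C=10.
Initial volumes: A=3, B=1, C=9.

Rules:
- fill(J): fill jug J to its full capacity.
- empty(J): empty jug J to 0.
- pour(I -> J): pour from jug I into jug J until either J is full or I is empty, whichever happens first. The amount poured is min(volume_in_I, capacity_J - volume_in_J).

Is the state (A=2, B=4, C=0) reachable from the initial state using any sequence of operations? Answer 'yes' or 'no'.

Answer: yes

Derivation:
BFS from (A=3, B=1, C=9):
  1. empty(B) -> (A=3 B=0 C=9)
  2. pour(A -> C) -> (A=2 B=0 C=10)
  3. pour(C -> B) -> (A=2 B=8 C=2)
  4. pour(B -> A) -> (A=6 B=4 C=2)
  5. empty(A) -> (A=0 B=4 C=2)
  6. pour(C -> A) -> (A=2 B=4 C=0)
Target reached → yes.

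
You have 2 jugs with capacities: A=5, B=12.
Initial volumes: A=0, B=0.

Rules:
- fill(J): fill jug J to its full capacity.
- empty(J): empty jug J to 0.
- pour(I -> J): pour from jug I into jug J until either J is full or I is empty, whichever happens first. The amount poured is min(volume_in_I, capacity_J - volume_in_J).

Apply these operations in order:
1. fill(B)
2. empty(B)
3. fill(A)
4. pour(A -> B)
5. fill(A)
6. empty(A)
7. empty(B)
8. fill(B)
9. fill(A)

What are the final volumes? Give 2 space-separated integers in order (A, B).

Step 1: fill(B) -> (A=0 B=12)
Step 2: empty(B) -> (A=0 B=0)
Step 3: fill(A) -> (A=5 B=0)
Step 4: pour(A -> B) -> (A=0 B=5)
Step 5: fill(A) -> (A=5 B=5)
Step 6: empty(A) -> (A=0 B=5)
Step 7: empty(B) -> (A=0 B=0)
Step 8: fill(B) -> (A=0 B=12)
Step 9: fill(A) -> (A=5 B=12)

Answer: 5 12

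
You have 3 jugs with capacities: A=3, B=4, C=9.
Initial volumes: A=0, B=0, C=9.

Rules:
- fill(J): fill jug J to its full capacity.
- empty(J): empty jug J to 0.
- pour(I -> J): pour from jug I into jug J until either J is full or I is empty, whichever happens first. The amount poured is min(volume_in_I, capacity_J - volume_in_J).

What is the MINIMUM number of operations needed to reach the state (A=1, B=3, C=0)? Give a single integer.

Answer: 6

Derivation:
BFS from (A=0, B=0, C=9). One shortest path:
  1. fill(B) -> (A=0 B=4 C=9)
  2. empty(C) -> (A=0 B=4 C=0)
  3. pour(B -> A) -> (A=3 B=1 C=0)
  4. pour(A -> C) -> (A=0 B=1 C=3)
  5. pour(B -> A) -> (A=1 B=0 C=3)
  6. pour(C -> B) -> (A=1 B=3 C=0)
Reached target in 6 moves.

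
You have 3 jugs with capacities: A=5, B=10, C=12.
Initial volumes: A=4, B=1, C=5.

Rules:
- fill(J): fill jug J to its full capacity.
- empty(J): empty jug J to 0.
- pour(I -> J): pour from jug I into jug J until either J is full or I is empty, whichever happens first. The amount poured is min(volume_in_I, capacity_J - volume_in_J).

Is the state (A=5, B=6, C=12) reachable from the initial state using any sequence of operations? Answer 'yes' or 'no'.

Answer: yes

Derivation:
BFS from (A=4, B=1, C=5):
  1. fill(A) -> (A=5 B=1 C=5)
  2. pour(C -> B) -> (A=5 B=6 C=0)
  3. fill(C) -> (A=5 B=6 C=12)
Target reached → yes.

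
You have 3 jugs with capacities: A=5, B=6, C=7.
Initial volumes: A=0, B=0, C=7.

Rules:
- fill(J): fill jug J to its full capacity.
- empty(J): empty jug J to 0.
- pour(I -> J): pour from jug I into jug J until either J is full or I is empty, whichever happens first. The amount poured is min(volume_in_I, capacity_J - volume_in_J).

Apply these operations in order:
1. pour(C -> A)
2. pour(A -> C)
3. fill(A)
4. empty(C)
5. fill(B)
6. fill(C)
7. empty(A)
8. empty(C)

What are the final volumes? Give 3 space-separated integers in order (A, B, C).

Step 1: pour(C -> A) -> (A=5 B=0 C=2)
Step 2: pour(A -> C) -> (A=0 B=0 C=7)
Step 3: fill(A) -> (A=5 B=0 C=7)
Step 4: empty(C) -> (A=5 B=0 C=0)
Step 5: fill(B) -> (A=5 B=6 C=0)
Step 6: fill(C) -> (A=5 B=6 C=7)
Step 7: empty(A) -> (A=0 B=6 C=7)
Step 8: empty(C) -> (A=0 B=6 C=0)

Answer: 0 6 0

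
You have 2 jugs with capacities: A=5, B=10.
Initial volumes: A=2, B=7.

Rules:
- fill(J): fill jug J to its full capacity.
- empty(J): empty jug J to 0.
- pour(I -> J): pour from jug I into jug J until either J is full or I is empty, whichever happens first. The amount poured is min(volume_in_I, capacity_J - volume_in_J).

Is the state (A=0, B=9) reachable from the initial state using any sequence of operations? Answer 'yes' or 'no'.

Answer: yes

Derivation:
BFS from (A=2, B=7):
  1. pour(A -> B) -> (A=0 B=9)
Target reached → yes.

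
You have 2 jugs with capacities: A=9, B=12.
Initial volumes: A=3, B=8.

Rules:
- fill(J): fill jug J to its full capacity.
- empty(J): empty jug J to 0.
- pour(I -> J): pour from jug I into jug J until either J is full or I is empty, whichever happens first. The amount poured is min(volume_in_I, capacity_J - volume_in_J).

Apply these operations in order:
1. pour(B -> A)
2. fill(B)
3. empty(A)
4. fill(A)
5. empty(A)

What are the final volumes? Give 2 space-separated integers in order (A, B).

Step 1: pour(B -> A) -> (A=9 B=2)
Step 2: fill(B) -> (A=9 B=12)
Step 3: empty(A) -> (A=0 B=12)
Step 4: fill(A) -> (A=9 B=12)
Step 5: empty(A) -> (A=0 B=12)

Answer: 0 12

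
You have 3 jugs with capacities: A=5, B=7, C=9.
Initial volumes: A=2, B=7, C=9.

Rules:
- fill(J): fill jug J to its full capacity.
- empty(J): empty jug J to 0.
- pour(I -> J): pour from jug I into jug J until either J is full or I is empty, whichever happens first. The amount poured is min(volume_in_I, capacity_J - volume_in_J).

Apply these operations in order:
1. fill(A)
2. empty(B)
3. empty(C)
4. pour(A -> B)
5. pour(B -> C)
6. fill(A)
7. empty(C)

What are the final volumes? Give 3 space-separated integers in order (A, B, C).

Step 1: fill(A) -> (A=5 B=7 C=9)
Step 2: empty(B) -> (A=5 B=0 C=9)
Step 3: empty(C) -> (A=5 B=0 C=0)
Step 4: pour(A -> B) -> (A=0 B=5 C=0)
Step 5: pour(B -> C) -> (A=0 B=0 C=5)
Step 6: fill(A) -> (A=5 B=0 C=5)
Step 7: empty(C) -> (A=5 B=0 C=0)

Answer: 5 0 0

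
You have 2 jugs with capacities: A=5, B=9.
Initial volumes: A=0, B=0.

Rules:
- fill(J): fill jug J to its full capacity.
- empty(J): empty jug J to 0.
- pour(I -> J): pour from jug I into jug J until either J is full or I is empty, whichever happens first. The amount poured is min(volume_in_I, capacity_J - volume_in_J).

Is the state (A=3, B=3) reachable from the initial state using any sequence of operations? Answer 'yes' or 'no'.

BFS explored all 28 reachable states.
Reachable set includes: (0,0), (0,1), (0,2), (0,3), (0,4), (0,5), (0,6), (0,7), (0,8), (0,9), (1,0), (1,9) ...
Target (A=3, B=3) not in reachable set → no.

Answer: no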